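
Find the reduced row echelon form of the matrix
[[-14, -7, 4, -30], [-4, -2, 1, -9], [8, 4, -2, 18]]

[[1, 1/2, 0, 3], [0, 0, 1, 3], [0, 0, 0, 0]]

R1 ← -1/14·R1
  [  1  1/2  -2/7  15/7 ]
  [ -4   -2     1    -9 ]
  [  8    4    -2    18 ]
R2 ← R2 + 4·R1
  [ 1  1/2  -2/7  15/7 ]
  [ 0    0  -1/7  -3/7 ]
  [ 8    4    -2    18 ]
R3 ← R3 − 8·R1
  [ 1  1/2  -2/7  15/7 ]
  [ 0    0  -1/7  -3/7 ]
  [ 0    0   2/7   6/7 ]
R2 ← -7·R2
  [ 1  1/2  -2/7  15/7 ]
  [ 0    0     1     3 ]
  [ 0    0   2/7   6/7 ]
R3 ← R3 − 2/7·R2
  [ 1  1/2  -2/7  15/7 ]
  [ 0    0     1     3 ]
  [ 0    0     0     0 ]
R1 ← R1 + 2/7·R2
  [ 1  1/2  0  3 ]
  [ 0    0  1  3 ]
  [ 0    0  0  0 ]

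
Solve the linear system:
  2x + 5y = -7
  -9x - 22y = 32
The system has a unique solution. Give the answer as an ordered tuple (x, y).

Form the augmented matrix and row-reduce:
  [  2    5  |  -7 ]
  [ -9  -22  |  32 ]
R1 → 1/2·R1
  [  1  5/2  |  -7/2 ]
  [ -9  -22  |    32 ]
R2 → R2 + 9·R1
  [ 1  5/2  |  -7/2 ]
  [ 0  1/2  |   1/2 ]
R2 → 2·R2
  [ 1  5/2  |  -7/2 ]
  [ 0    1  |     1 ]
R1 → R1 − 5/2·R2
  [ 1  0  |  -6 ]
  [ 0  1  |   1 ]
Reading off the last column: x = -6, y = 1.

(-6, 1)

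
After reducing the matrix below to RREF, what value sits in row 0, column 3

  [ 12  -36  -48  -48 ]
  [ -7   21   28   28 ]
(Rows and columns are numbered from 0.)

-4

R1 := 1/12·R1
  [  1  -3  -4  -4 ]
  [ -7  21  28  28 ]
R2 := R2 + 7·R1
  [ 1  -3  -4  -4 ]
  [ 0   0   0   0 ]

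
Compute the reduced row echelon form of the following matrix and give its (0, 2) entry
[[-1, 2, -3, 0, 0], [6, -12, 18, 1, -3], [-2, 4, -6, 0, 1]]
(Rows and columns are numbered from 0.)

R1 → -1·R1
  [  1   -2   3  0   0 ]
  [  6  -12  18  1  -3 ]
  [ -2    4  -6  0   1 ]
R2 → R2 − 6·R1
  [  1  -2   3  0   0 ]
  [  0   0   0  1  -3 ]
  [ -2   4  -6  0   1 ]
R3 → R3 + 2·R1
  [ 1  -2  3  0   0 ]
  [ 0   0  0  1  -3 ]
  [ 0   0  0  0   1 ]
R2 → R2 + 3·R3
  [ 1  -2  3  0  0 ]
  [ 0   0  0  1  0 ]
  [ 0   0  0  0  1 ]

3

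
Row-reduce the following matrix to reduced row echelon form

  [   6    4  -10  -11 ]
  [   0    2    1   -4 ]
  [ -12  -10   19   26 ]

[[1, 0, -2, -1/2], [0, 1, 1/2, -2], [0, 0, 0, 0]]

Multiply ρ1 by 1/6.
  [   1  2/3  -5/3  -11/6 ]
  [   0    2     1     -4 ]
  [ -12  -10    19     26 ]
Add 12 times ρ1 to ρ3.
  [ 1  2/3  -5/3  -11/6 ]
  [ 0    2     1     -4 ]
  [ 0   -2    -1      4 ]
Multiply ρ2 by 1/2.
  [ 1  2/3  -5/3  -11/6 ]
  [ 0    1   1/2     -2 ]
  [ 0   -2    -1      4 ]
Add 2 times ρ2 to ρ3.
  [ 1  2/3  -5/3  -11/6 ]
  [ 0    1   1/2     -2 ]
  [ 0    0     0      0 ]
Subtract 2/3 times ρ2 from ρ1.
  [ 1  0   -2  -1/2 ]
  [ 0  1  1/2    -2 ]
  [ 0  0    0     0 ]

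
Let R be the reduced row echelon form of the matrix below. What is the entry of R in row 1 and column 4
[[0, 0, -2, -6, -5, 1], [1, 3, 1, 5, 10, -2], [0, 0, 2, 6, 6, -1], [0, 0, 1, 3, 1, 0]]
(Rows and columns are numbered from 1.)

Swap R1 and R2.
Multiply R2 by -1/2.
Subtract 2 times R2 from R3.
Subtract R2 from R4.
Add 3/2 times R3 to R4.
Multiply R4 by 2.
Add 1/2 times R4 to R2.
Add 2 times R4 to R1.
Subtract 5/2 times R3 from R2.
Subtract 10 times R3 from R1.
Subtract R2 from R1.

2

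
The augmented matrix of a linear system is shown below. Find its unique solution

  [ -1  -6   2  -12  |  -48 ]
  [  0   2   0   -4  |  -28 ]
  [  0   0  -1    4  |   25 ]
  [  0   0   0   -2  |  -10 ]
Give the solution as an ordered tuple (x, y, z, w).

ρ1 -> -1·ρ1
ρ2 -> 1/2·ρ2
ρ3 -> -1·ρ3
ρ4 -> -1/2·ρ4
ρ3 -> ρ3 + 4·ρ4
ρ2 -> ρ2 + 2·ρ4
ρ1 -> ρ1 − 12·ρ4
ρ1 -> ρ1 + 2·ρ3
ρ1 -> ρ1 − 6·ρ2
Reading off the last column: x = 2, y = -4, z = -5, w = 5.

(2, -4, -5, 5)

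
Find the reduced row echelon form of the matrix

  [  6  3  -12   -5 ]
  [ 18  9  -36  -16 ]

[[1, 1/2, -2, 0], [0, 0, 0, 1]]

ρ1 -> 1/6·ρ1
  [  1  1/2   -2  -5/6 ]
  [ 18    9  -36   -16 ]
ρ2 -> ρ2 − 18·ρ1
  [ 1  1/2  -2  -5/6 ]
  [ 0    0   0    -1 ]
ρ2 -> -1·ρ2
  [ 1  1/2  -2  -5/6 ]
  [ 0    0   0     1 ]
ρ1 -> ρ1 + 5/6·ρ2
  [ 1  1/2  -2  0 ]
  [ 0    0   0  1 ]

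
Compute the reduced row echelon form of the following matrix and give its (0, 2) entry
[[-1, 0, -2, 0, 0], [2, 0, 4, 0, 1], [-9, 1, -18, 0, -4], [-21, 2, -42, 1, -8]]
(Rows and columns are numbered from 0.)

r1 → -1·r1
  [   1  0    2  0   0 ]
  [   2  0    4  0   1 ]
  [  -9  1  -18  0  -4 ]
  [ -21  2  -42  1  -8 ]
r2 → r2 − 2·r1
  [   1  0    2  0   0 ]
  [   0  0    0  0   1 ]
  [  -9  1  -18  0  -4 ]
  [ -21  2  -42  1  -8 ]
r3 → r3 + 9·r1
  [   1  0    2  0   0 ]
  [   0  0    0  0   1 ]
  [   0  1    0  0  -4 ]
  [ -21  2  -42  1  -8 ]
r4 → r4 + 21·r1
  [ 1  0  2  0   0 ]
  [ 0  0  0  0   1 ]
  [ 0  1  0  0  -4 ]
  [ 0  2  0  1  -8 ]
r2 <-> r3
  [ 1  0  2  0   0 ]
  [ 0  1  0  0  -4 ]
  [ 0  0  0  0   1 ]
  [ 0  2  0  1  -8 ]
r4 → r4 − 2·r2
  [ 1  0  2  0   0 ]
  [ 0  1  0  0  -4 ]
  [ 0  0  0  0   1 ]
  [ 0  0  0  1   0 ]
r3 <-> r4
  [ 1  0  2  0   0 ]
  [ 0  1  0  0  -4 ]
  [ 0  0  0  1   0 ]
  [ 0  0  0  0   1 ]
r2 → r2 + 4·r4
  [ 1  0  2  0  0 ]
  [ 0  1  0  0  0 ]
  [ 0  0  0  1  0 ]
  [ 0  0  0  0  1 ]

2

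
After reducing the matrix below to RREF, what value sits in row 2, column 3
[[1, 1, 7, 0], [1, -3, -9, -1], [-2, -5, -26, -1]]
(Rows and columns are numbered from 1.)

4

Subtract R1 from R2.
  [  1   1    7   0 ]
  [  0  -4  -16  -1 ]
  [ -2  -5  -26  -1 ]
Add 2 times R1 to R3.
  [ 1   1    7   0 ]
  [ 0  -4  -16  -1 ]
  [ 0  -3  -12  -1 ]
Multiply R2 by -1/4.
  [ 1   1    7    0 ]
  [ 0   1    4  1/4 ]
  [ 0  -3  -12   -1 ]
Add 3 times R2 to R3.
  [ 1  1  7     0 ]
  [ 0  1  4   1/4 ]
  [ 0  0  0  -1/4 ]
Multiply R3 by -4.
  [ 1  1  7    0 ]
  [ 0  1  4  1/4 ]
  [ 0  0  0    1 ]
Subtract 1/4 times R3 from R2.
  [ 1  1  7  0 ]
  [ 0  1  4  0 ]
  [ 0  0  0  1 ]
Subtract R2 from R1.
  [ 1  0  3  0 ]
  [ 0  1  4  0 ]
  [ 0  0  0  1 ]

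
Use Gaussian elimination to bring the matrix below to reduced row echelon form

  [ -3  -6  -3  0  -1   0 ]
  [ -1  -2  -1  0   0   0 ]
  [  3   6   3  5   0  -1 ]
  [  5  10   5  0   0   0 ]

R1 → -1/3·R1
R2 → R2 + R1
R3 → R3 − 3·R1
R4 → R4 − 5·R1
R2 <=> R3
R2 → 1/5·R2
R3 → 3·R3
R4 → R4 + 5/3·R3
R2 → R2 + 1/5·R3
R1 → R1 − 1/3·R3

[[1, 2, 1, 0, 0, 0], [0, 0, 0, 1, 0, -1/5], [0, 0, 0, 0, 1, 0], [0, 0, 0, 0, 0, 0]]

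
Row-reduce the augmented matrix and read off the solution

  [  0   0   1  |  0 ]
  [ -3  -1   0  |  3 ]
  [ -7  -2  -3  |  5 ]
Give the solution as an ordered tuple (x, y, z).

r1 <-> r2
  [ -3  -1   0  |  3 ]
  [  0   0   1  |  0 ]
  [ -7  -2  -3  |  5 ]
r1 → -1/3·r1
  [  1  1/3   0  |  -1 ]
  [  0    0   1  |   0 ]
  [ -7   -2  -3  |   5 ]
r3 → r3 + 7·r1
  [ 1  1/3   0  |  -1 ]
  [ 0    0   1  |   0 ]
  [ 0  1/3  -3  |  -2 ]
r2 <-> r3
  [ 1  1/3   0  |  -1 ]
  [ 0  1/3  -3  |  -2 ]
  [ 0    0   1  |   0 ]
r2 → 3·r2
  [ 1  1/3   0  |  -1 ]
  [ 0    1  -9  |  -6 ]
  [ 0    0   1  |   0 ]
r2 → r2 + 9·r3
  [ 1  1/3  0  |  -1 ]
  [ 0    1  0  |  -6 ]
  [ 0    0  1  |   0 ]
r1 → r1 − 1/3·r2
  [ 1  0  0  |   1 ]
  [ 0  1  0  |  -6 ]
  [ 0  0  1  |   0 ]
Reading off the last column: x = 1, y = -6, z = 0.

(1, -6, 0)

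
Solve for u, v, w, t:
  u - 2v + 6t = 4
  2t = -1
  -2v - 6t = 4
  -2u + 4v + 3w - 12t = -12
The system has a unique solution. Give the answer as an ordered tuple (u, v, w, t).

(6, -1/2, -4/3, -1/2)

Form the augmented matrix and row-reduce:
  [  1  -2  0    6  |    4 ]
  [  0   0  0    2  |   -1 ]
  [  0  -2  0   -6  |    4 ]
  [ -2   4  3  -12  |  -12 ]
R4 -> R4 + 2·R1
R2 <-> R3
R2 -> -1/2·R2
R3 <-> R4
R3 -> 1/3·R3
R4 -> 1/2·R4
R2 -> R2 − 3·R4
R1 -> R1 − 6·R4
R1 -> R1 + 2·R2
Reading off the last column: u = 6, v = -1/2, w = -4/3, t = -1/2.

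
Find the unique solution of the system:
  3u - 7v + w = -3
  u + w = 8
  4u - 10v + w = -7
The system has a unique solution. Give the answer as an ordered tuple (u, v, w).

(5, 3, 3)

Form the augmented matrix and row-reduce:
  [ 3   -7  1  |  -3 ]
  [ 1    0  1  |   8 ]
  [ 4  -10  1  |  -7 ]
R1 ← 1/3·R1
R2 ← R2 − R1
R3 ← R3 − 4·R1
R2 ← 3/7·R2
R3 ← R3 + 2/3·R2
R3 ← -7·R3
R2 ← R2 − 2/7·R3
R1 ← R1 − 1/3·R3
R1 ← R1 + 7/3·R2
Reading off the last column: u = 5, v = 3, w = 3.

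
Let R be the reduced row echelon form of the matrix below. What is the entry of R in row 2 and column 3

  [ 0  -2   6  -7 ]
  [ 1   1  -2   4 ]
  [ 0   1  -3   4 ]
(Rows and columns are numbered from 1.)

-3

r1 <-> r2
r2 ← -1/2·r2
r3 ← r3 − r2
r3 ← 2·r3
r2 ← r2 − 7/2·r3
r1 ← r1 − 4·r3
r1 ← r1 − r2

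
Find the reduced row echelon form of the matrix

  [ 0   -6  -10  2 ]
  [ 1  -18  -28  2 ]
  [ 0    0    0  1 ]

R1 <=> R2
  [ 1  -18  -28  2 ]
  [ 0   -6  -10  2 ]
  [ 0    0    0  1 ]
R2 → -1/6·R2
  [ 1  -18  -28     2 ]
  [ 0    1  5/3  -1/3 ]
  [ 0    0    0     1 ]
R2 → R2 + 1/3·R3
  [ 1  -18  -28  2 ]
  [ 0    1  5/3  0 ]
  [ 0    0    0  1 ]
R1 → R1 − 2·R3
  [ 1  -18  -28  0 ]
  [ 0    1  5/3  0 ]
  [ 0    0    0  1 ]
R1 → R1 + 18·R2
  [ 1  0    2  0 ]
  [ 0  1  5/3  0 ]
  [ 0  0    0  1 ]

[[1, 0, 2, 0], [0, 1, 5/3, 0], [0, 0, 0, 1]]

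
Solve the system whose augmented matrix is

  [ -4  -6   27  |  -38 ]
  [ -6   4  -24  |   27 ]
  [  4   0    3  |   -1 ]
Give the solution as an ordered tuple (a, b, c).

r1 -> -1/4·r1
  [  1  3/2  -27/4  |  19/2 ]
  [ -6    4    -24  |    27 ]
  [  4    0      3  |    -1 ]
r2 -> r2 + 6·r1
  [ 1  3/2   -27/4  |  19/2 ]
  [ 0   13  -129/2  |    84 ]
  [ 4    0       3  |    -1 ]
r3 -> r3 − 4·r1
  [ 1  3/2   -27/4  |  19/2 ]
  [ 0   13  -129/2  |    84 ]
  [ 0   -6      30  |   -39 ]
r2 -> 1/13·r2
  [ 1  3/2    -27/4  |   19/2 ]
  [ 0    1  -129/26  |  84/13 ]
  [ 0   -6       30  |    -39 ]
r3 -> r3 + 6·r2
  [ 1  3/2    -27/4  |   19/2 ]
  [ 0    1  -129/26  |  84/13 ]
  [ 0    0     3/13  |  -3/13 ]
r3 -> 13/3·r3
  [ 1  3/2    -27/4  |   19/2 ]
  [ 0    1  -129/26  |  84/13 ]
  [ 0    0        1  |     -1 ]
r2 -> r2 + 129/26·r3
  [ 1  3/2  -27/4  |  19/2 ]
  [ 0    1      0  |   3/2 ]
  [ 0    0      1  |    -1 ]
r1 -> r1 + 27/4·r3
  [ 1  3/2  0  |  11/4 ]
  [ 0    1  0  |   3/2 ]
  [ 0    0  1  |    -1 ]
r1 -> r1 − 3/2·r2
  [ 1  0  0  |  1/2 ]
  [ 0  1  0  |  3/2 ]
  [ 0  0  1  |   -1 ]
Reading off the last column: a = 1/2, b = 3/2, c = -1.

(1/2, 3/2, -1)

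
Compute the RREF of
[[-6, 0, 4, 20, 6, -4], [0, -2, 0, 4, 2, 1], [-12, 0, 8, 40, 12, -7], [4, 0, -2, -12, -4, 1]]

r1 -> -1/6·r1
  [   1   0  -2/3  -10/3  -1  2/3 ]
  [   0  -2     0      4   2    1 ]
  [ -12   0     8     40  12   -7 ]
  [   4   0    -2    -12  -4    1 ]
r3 -> r3 + 12·r1
  [ 1   0  -2/3  -10/3  -1  2/3 ]
  [ 0  -2     0      4   2    1 ]
  [ 0   0     0      0   0    1 ]
  [ 4   0    -2    -12  -4    1 ]
r4 -> r4 − 4·r1
  [ 1   0  -2/3  -10/3  -1   2/3 ]
  [ 0  -2     0      4   2     1 ]
  [ 0   0     0      0   0     1 ]
  [ 0   0   2/3    4/3   0  -5/3 ]
r2 -> -1/2·r2
  [ 1  0  -2/3  -10/3  -1   2/3 ]
  [ 0  1     0     -2  -1  -1/2 ]
  [ 0  0     0      0   0     1 ]
  [ 0  0   2/3    4/3   0  -5/3 ]
r3 <-> r4
  [ 1  0  -2/3  -10/3  -1   2/3 ]
  [ 0  1     0     -2  -1  -1/2 ]
  [ 0  0   2/3    4/3   0  -5/3 ]
  [ 0  0     0      0   0     1 ]
r3 -> 3/2·r3
  [ 1  0  -2/3  -10/3  -1   2/3 ]
  [ 0  1     0     -2  -1  -1/2 ]
  [ 0  0     1      2   0  -5/2 ]
  [ 0  0     0      0   0     1 ]
r3 -> r3 + 5/2·r4
  [ 1  0  -2/3  -10/3  -1   2/3 ]
  [ 0  1     0     -2  -1  -1/2 ]
  [ 0  0     1      2   0     0 ]
  [ 0  0     0      0   0     1 ]
r2 -> r2 + 1/2·r4
  [ 1  0  -2/3  -10/3  -1  2/3 ]
  [ 0  1     0     -2  -1    0 ]
  [ 0  0     1      2   0    0 ]
  [ 0  0     0      0   0    1 ]
r1 -> r1 − 2/3·r4
  [ 1  0  -2/3  -10/3  -1  0 ]
  [ 0  1     0     -2  -1  0 ]
  [ 0  0     1      2   0  0 ]
  [ 0  0     0      0   0  1 ]
r1 -> r1 + 2/3·r3
  [ 1  0  0  -2  -1  0 ]
  [ 0  1  0  -2  -1  0 ]
  [ 0  0  1   2   0  0 ]
  [ 0  0  0   0   0  1 ]

[[1, 0, 0, -2, -1, 0], [0, 1, 0, -2, -1, 0], [0, 0, 1, 2, 0, 0], [0, 0, 0, 0, 0, 1]]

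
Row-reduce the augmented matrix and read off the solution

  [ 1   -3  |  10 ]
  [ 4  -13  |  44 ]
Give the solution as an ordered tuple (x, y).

ρ2 -> ρ2 − 4·ρ1
  [ 1  -3  |  10 ]
  [ 0  -1  |   4 ]
ρ2 -> -1·ρ2
  [ 1  -3  |  10 ]
  [ 0   1  |  -4 ]
ρ1 -> ρ1 + 3·ρ2
  [ 1  0  |  -2 ]
  [ 0  1  |  -4 ]
Reading off the last column: x = -2, y = -4.

(-2, -4)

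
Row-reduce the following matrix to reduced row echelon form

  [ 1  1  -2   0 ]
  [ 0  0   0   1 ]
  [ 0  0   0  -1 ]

[[1, 1, -2, 0], [0, 0, 0, 1], [0, 0, 0, 0]]

R3 -> R3 + R2
  [ 1  1  -2  0 ]
  [ 0  0   0  1 ]
  [ 0  0   0  0 ]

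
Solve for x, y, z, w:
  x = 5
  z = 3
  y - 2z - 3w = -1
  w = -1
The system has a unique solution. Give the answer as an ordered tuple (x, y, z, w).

(5, 2, 3, -1)

Form the augmented matrix and row-reduce:
  [ 1  0   0   0  |   5 ]
  [ 0  0   1   0  |   3 ]
  [ 0  1  -2  -3  |  -1 ]
  [ 0  0   0   1  |  -1 ]
Swap R2 and R3.
  [ 1  0   0   0  |   5 ]
  [ 0  1  -2  -3  |  -1 ]
  [ 0  0   1   0  |   3 ]
  [ 0  0   0   1  |  -1 ]
Add 3 times R4 to R2.
  [ 1  0   0  0  |   5 ]
  [ 0  1  -2  0  |  -4 ]
  [ 0  0   1  0  |   3 ]
  [ 0  0   0  1  |  -1 ]
Add 2 times R3 to R2.
  [ 1  0  0  0  |   5 ]
  [ 0  1  0  0  |   2 ]
  [ 0  0  1  0  |   3 ]
  [ 0  0  0  1  |  -1 ]
Reading off the last column: x = 5, y = 2, z = 3, w = -1.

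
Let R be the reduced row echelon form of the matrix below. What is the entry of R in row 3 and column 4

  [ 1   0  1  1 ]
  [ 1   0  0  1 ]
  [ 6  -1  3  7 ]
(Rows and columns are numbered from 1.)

0

r2 := r2 − r1
  [ 1   0   1  1 ]
  [ 0   0  -1  0 ]
  [ 6  -1   3  7 ]
r3 := r3 − 6·r1
  [ 1   0   1  1 ]
  [ 0   0  -1  0 ]
  [ 0  -1  -3  1 ]
r2 <=> r3
  [ 1   0   1  1 ]
  [ 0  -1  -3  1 ]
  [ 0   0  -1  0 ]
r2 := -1·r2
  [ 1  0   1   1 ]
  [ 0  1   3  -1 ]
  [ 0  0  -1   0 ]
r3 := -1·r3
  [ 1  0  1   1 ]
  [ 0  1  3  -1 ]
  [ 0  0  1   0 ]
r2 := r2 − 3·r3
  [ 1  0  1   1 ]
  [ 0  1  0  -1 ]
  [ 0  0  1   0 ]
r1 := r1 − r3
  [ 1  0  0   1 ]
  [ 0  1  0  -1 ]
  [ 0  0  1   0 ]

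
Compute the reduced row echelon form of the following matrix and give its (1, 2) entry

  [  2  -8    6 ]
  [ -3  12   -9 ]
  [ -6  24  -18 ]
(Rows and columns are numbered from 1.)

ρ1 := 1/2·ρ1
  [  1  -4    3 ]
  [ -3  12   -9 ]
  [ -6  24  -18 ]
ρ2 := ρ2 + 3·ρ1
  [  1  -4    3 ]
  [  0   0    0 ]
  [ -6  24  -18 ]
ρ3 := ρ3 + 6·ρ1
  [ 1  -4  3 ]
  [ 0   0  0 ]
  [ 0   0  0 ]

-4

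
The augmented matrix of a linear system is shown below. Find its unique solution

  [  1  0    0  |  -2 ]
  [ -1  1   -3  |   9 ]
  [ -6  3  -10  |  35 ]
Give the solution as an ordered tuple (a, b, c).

(-2, 1, -2)

Add R1 to R2.
  [  1  0    0  |  -2 ]
  [  0  1   -3  |   7 ]
  [ -6  3  -10  |  35 ]
Add 6 times R1 to R3.
  [ 1  0    0  |  -2 ]
  [ 0  1   -3  |   7 ]
  [ 0  3  -10  |  23 ]
Subtract 3 times R2 from R3.
  [ 1  0   0  |  -2 ]
  [ 0  1  -3  |   7 ]
  [ 0  0  -1  |   2 ]
Multiply R3 by -1.
  [ 1  0   0  |  -2 ]
  [ 0  1  -3  |   7 ]
  [ 0  0   1  |  -2 ]
Add 3 times R3 to R2.
  [ 1  0  0  |  -2 ]
  [ 0  1  0  |   1 ]
  [ 0  0  1  |  -2 ]
Reading off the last column: a = -2, b = 1, c = -2.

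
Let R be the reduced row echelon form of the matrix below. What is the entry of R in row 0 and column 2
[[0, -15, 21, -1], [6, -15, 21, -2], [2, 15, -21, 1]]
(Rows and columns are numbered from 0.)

Swap r1 and r2.
  [ 6  -15   21  -2 ]
  [ 0  -15   21  -1 ]
  [ 2   15  -21   1 ]
Multiply r1 by 1/6.
  [ 1  -5/2  7/2  -1/3 ]
  [ 0   -15   21    -1 ]
  [ 2    15  -21     1 ]
Subtract 2 times r1 from r3.
  [ 1  -5/2  7/2  -1/3 ]
  [ 0   -15   21    -1 ]
  [ 0    20  -28   5/3 ]
Multiply r2 by -1/15.
  [ 1  -5/2   7/2  -1/3 ]
  [ 0     1  -7/5  1/15 ]
  [ 0    20   -28   5/3 ]
Subtract 20 times r2 from r3.
  [ 1  -5/2   7/2  -1/3 ]
  [ 0     1  -7/5  1/15 ]
  [ 0     0     0   1/3 ]
Multiply r3 by 3.
  [ 1  -5/2   7/2  -1/3 ]
  [ 0     1  -7/5  1/15 ]
  [ 0     0     0     1 ]
Subtract 1/15 times r3 from r2.
  [ 1  -5/2   7/2  -1/3 ]
  [ 0     1  -7/5     0 ]
  [ 0     0     0     1 ]
Add 1/3 times r3 to r1.
  [ 1  -5/2   7/2  0 ]
  [ 0     1  -7/5  0 ]
  [ 0     0     0  1 ]
Add 5/2 times r2 to r1.
  [ 1  0     0  0 ]
  [ 0  1  -7/5  0 ]
  [ 0  0     0  1 ]

0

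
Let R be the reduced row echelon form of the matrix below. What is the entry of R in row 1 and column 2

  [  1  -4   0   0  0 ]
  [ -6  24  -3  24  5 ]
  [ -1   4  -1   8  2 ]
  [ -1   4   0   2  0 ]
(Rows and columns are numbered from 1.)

ρ2 := ρ2 + 6·ρ1
  [  1  -4   0   0  0 ]
  [  0   0  -3  24  5 ]
  [ -1   4  -1   8  2 ]
  [ -1   4   0   2  0 ]
ρ3 := ρ3 + ρ1
  [  1  -4   0   0  0 ]
  [  0   0  -3  24  5 ]
  [  0   0  -1   8  2 ]
  [ -1   4   0   2  0 ]
ρ4 := ρ4 + ρ1
  [ 1  -4   0   0  0 ]
  [ 0   0  -3  24  5 ]
  [ 0   0  -1   8  2 ]
  [ 0   0   0   2  0 ]
ρ2 := -1/3·ρ2
  [ 1  -4   0   0     0 ]
  [ 0   0   1  -8  -5/3 ]
  [ 0   0  -1   8     2 ]
  [ 0   0   0   2     0 ]
ρ3 := ρ3 + ρ2
  [ 1  -4  0   0     0 ]
  [ 0   0  1  -8  -5/3 ]
  [ 0   0  0   0   1/3 ]
  [ 0   0  0   2     0 ]
ρ3 ↔ ρ4
  [ 1  -4  0   0     0 ]
  [ 0   0  1  -8  -5/3 ]
  [ 0   0  0   2     0 ]
  [ 0   0  0   0   1/3 ]
ρ3 := 1/2·ρ3
  [ 1  -4  0   0     0 ]
  [ 0   0  1  -8  -5/3 ]
  [ 0   0  0   1     0 ]
  [ 0   0  0   0   1/3 ]
ρ4 := 3·ρ4
  [ 1  -4  0   0     0 ]
  [ 0   0  1  -8  -5/3 ]
  [ 0   0  0   1     0 ]
  [ 0   0  0   0     1 ]
ρ2 := ρ2 + 5/3·ρ4
  [ 1  -4  0   0  0 ]
  [ 0   0  1  -8  0 ]
  [ 0   0  0   1  0 ]
  [ 0   0  0   0  1 ]
ρ2 := ρ2 + 8·ρ3
  [ 1  -4  0  0  0 ]
  [ 0   0  1  0  0 ]
  [ 0   0  0  1  0 ]
  [ 0   0  0  0  1 ]

-4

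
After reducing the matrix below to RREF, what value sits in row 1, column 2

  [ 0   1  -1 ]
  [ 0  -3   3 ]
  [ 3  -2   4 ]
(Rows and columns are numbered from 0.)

Swap R1 and R3.
  [ 3  -2   4 ]
  [ 0  -3   3 ]
  [ 0   1  -1 ]
Multiply R1 by 1/3.
  [ 1  -2/3  4/3 ]
  [ 0    -3    3 ]
  [ 0     1   -1 ]
Multiply R2 by -1/3.
  [ 1  -2/3  4/3 ]
  [ 0     1   -1 ]
  [ 0     1   -1 ]
Subtract R2 from R3.
  [ 1  -2/3  4/3 ]
  [ 0     1   -1 ]
  [ 0     0    0 ]
Add 2/3 times R2 to R1.
  [ 1  0  2/3 ]
  [ 0  1   -1 ]
  [ 0  0    0 ]

-1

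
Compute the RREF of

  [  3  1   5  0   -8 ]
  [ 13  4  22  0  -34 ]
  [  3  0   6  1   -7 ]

[[1, 0, 2, 0, -2], [0, 1, -1, 0, -2], [0, 0, 0, 1, -1]]

R1 -> 1/3·R1
  [  1  1/3  5/3  0  -8/3 ]
  [ 13    4   22  0   -34 ]
  [  3    0    6  1    -7 ]
R2 -> R2 − 13·R1
  [ 1   1/3  5/3  0  -8/3 ]
  [ 0  -1/3  1/3  0   2/3 ]
  [ 3     0    6  1    -7 ]
R3 -> R3 − 3·R1
  [ 1   1/3  5/3  0  -8/3 ]
  [ 0  -1/3  1/3  0   2/3 ]
  [ 0    -1    1  1     1 ]
R2 -> -3·R2
  [ 1  1/3  5/3  0  -8/3 ]
  [ 0    1   -1  0    -2 ]
  [ 0   -1    1  1     1 ]
R3 -> R3 + R2
  [ 1  1/3  5/3  0  -8/3 ]
  [ 0    1   -1  0    -2 ]
  [ 0    0    0  1    -1 ]
R1 -> R1 − 1/3·R2
  [ 1  0   2  0  -2 ]
  [ 0  1  -1  0  -2 ]
  [ 0  0   0  1  -1 ]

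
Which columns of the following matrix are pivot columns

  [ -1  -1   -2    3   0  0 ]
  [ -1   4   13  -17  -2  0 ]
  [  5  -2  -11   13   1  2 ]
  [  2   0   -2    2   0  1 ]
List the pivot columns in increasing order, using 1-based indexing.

1, 2, 5, 6

ρ1 → -1·ρ1
  [  1   1    2   -3   0  0 ]
  [ -1   4   13  -17  -2  0 ]
  [  5  -2  -11   13   1  2 ]
  [  2   0   -2    2   0  1 ]
ρ2 → ρ2 + ρ1
  [ 1   1    2   -3   0  0 ]
  [ 0   5   15  -20  -2  0 ]
  [ 5  -2  -11   13   1  2 ]
  [ 2   0   -2    2   0  1 ]
ρ3 → ρ3 − 5·ρ1
  [ 1   1    2   -3   0  0 ]
  [ 0   5   15  -20  -2  0 ]
  [ 0  -7  -21   28   1  2 ]
  [ 2   0   -2    2   0  1 ]
ρ4 → ρ4 − 2·ρ1
  [ 1   1    2   -3   0  0 ]
  [ 0   5   15  -20  -2  0 ]
  [ 0  -7  -21   28   1  2 ]
  [ 0  -2   -6    8   0  1 ]
ρ2 → 1/5·ρ2
  [ 1   1    2  -3     0  0 ]
  [ 0   1    3  -4  -2/5  0 ]
  [ 0  -7  -21  28     1  2 ]
  [ 0  -2   -6   8     0  1 ]
ρ3 → ρ3 + 7·ρ2
  [ 1   1   2  -3     0  0 ]
  [ 0   1   3  -4  -2/5  0 ]
  [ 0   0   0   0  -9/5  2 ]
  [ 0  -2  -6   8     0  1 ]
ρ4 → ρ4 + 2·ρ2
  [ 1  1  2  -3     0  0 ]
  [ 0  1  3  -4  -2/5  0 ]
  [ 0  0  0   0  -9/5  2 ]
  [ 0  0  0   0  -4/5  1 ]
ρ3 → -5/9·ρ3
  [ 1  1  2  -3     0      0 ]
  [ 0  1  3  -4  -2/5      0 ]
  [ 0  0  0   0     1  -10/9 ]
  [ 0  0  0   0  -4/5      1 ]
ρ4 → ρ4 + 4/5·ρ3
  [ 1  1  2  -3     0      0 ]
  [ 0  1  3  -4  -2/5      0 ]
  [ 0  0  0   0     1  -10/9 ]
  [ 0  0  0   0     0    1/9 ]
ρ4 → 9·ρ4
  [ 1  1  2  -3     0      0 ]
  [ 0  1  3  -4  -2/5      0 ]
  [ 0  0  0   0     1  -10/9 ]
  [ 0  0  0   0     0      1 ]
ρ3 → ρ3 + 10/9·ρ4
  [ 1  1  2  -3     0  0 ]
  [ 0  1  3  -4  -2/5  0 ]
  [ 0  0  0   0     1  0 ]
  [ 0  0  0   0     0  1 ]
ρ2 → ρ2 + 2/5·ρ3
  [ 1  1  2  -3  0  0 ]
  [ 0  1  3  -4  0  0 ]
  [ 0  0  0   0  1  0 ]
  [ 0  0  0   0  0  1 ]
ρ1 → ρ1 − ρ2
  [ 1  0  -1   1  0  0 ]
  [ 0  1   3  -4  0  0 ]
  [ 0  0   0   0  1  0 ]
  [ 0  0   0   0  0  1 ]
Pivot columns are the columns containing a leading 1.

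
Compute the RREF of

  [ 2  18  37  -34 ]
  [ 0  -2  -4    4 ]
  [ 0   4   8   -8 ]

ρ1 := 1/2·ρ1
  [ 1   9  37/2  -17 ]
  [ 0  -2    -4    4 ]
  [ 0   4     8   -8 ]
ρ2 := -1/2·ρ2
  [ 1  9  37/2  -17 ]
  [ 0  1     2   -2 ]
  [ 0  4     8   -8 ]
ρ3 := ρ3 − 4·ρ2
  [ 1  9  37/2  -17 ]
  [ 0  1     2   -2 ]
  [ 0  0     0    0 ]
ρ1 := ρ1 − 9·ρ2
  [ 1  0  1/2   1 ]
  [ 0  1    2  -2 ]
  [ 0  0    0   0 ]

[[1, 0, 1/2, 1], [0, 1, 2, -2], [0, 0, 0, 0]]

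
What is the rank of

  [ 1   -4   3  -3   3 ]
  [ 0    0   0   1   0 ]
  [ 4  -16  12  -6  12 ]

rank = 2

r3 ← r3 − 4·r1
  [ 1  -4  3  -3  3 ]
  [ 0   0  0   1  0 ]
  [ 0   0  0   6  0 ]
r3 ← r3 − 6·r2
  [ 1  -4  3  -3  3 ]
  [ 0   0  0   1  0 ]
  [ 0   0  0   0  0 ]
r1 ← r1 + 3·r2
  [ 1  -4  3  0  3 ]
  [ 0   0  0  1  0 ]
  [ 0   0  0  0  0 ]
The reduced form has 2 nonzero rows.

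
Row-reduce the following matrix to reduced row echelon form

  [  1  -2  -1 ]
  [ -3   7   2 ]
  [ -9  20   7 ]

r2 -> r2 + 3·r1
  [  1  -2  -1 ]
  [  0   1  -1 ]
  [ -9  20   7 ]
r3 -> r3 + 9·r1
  [ 1  -2  -1 ]
  [ 0   1  -1 ]
  [ 0   2  -2 ]
r3 -> r3 − 2·r2
  [ 1  -2  -1 ]
  [ 0   1  -1 ]
  [ 0   0   0 ]
r1 -> r1 + 2·r2
  [ 1  0  -3 ]
  [ 0  1  -1 ]
  [ 0  0   0 ]

[[1, 0, -3], [0, 1, -1], [0, 0, 0]]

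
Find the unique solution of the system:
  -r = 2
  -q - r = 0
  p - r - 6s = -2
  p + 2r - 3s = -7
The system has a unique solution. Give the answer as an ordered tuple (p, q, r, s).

Form the augmented matrix and row-reduce:
  [ 0   0  -1   0  |   2 ]
  [ 0  -1  -1   0  |   0 ]
  [ 1   0  -1  -6  |  -2 ]
  [ 1   0   2  -3  |  -7 ]
r1 <=> r3
  [ 1   0  -1  -6  |  -2 ]
  [ 0  -1  -1   0  |   0 ]
  [ 0   0  -1   0  |   2 ]
  [ 1   0   2  -3  |  -7 ]
r4 -> r4 − r1
  [ 1   0  -1  -6  |  -2 ]
  [ 0  -1  -1   0  |   0 ]
  [ 0   0  -1   0  |   2 ]
  [ 0   0   3   3  |  -5 ]
r2 -> -1·r2
  [ 1  0  -1  -6  |  -2 ]
  [ 0  1   1   0  |   0 ]
  [ 0  0  -1   0  |   2 ]
  [ 0  0   3   3  |  -5 ]
r3 -> -1·r3
  [ 1  0  -1  -6  |  -2 ]
  [ 0  1   1   0  |   0 ]
  [ 0  0   1   0  |  -2 ]
  [ 0  0   3   3  |  -5 ]
r4 -> r4 − 3·r3
  [ 1  0  -1  -6  |  -2 ]
  [ 0  1   1   0  |   0 ]
  [ 0  0   1   0  |  -2 ]
  [ 0  0   0   3  |   1 ]
r4 -> 1/3·r4
  [ 1  0  -1  -6  |   -2 ]
  [ 0  1   1   0  |    0 ]
  [ 0  0   1   0  |   -2 ]
  [ 0  0   0   1  |  1/3 ]
r1 -> r1 + 6·r4
  [ 1  0  -1  0  |    0 ]
  [ 0  1   1  0  |    0 ]
  [ 0  0   1  0  |   -2 ]
  [ 0  0   0  1  |  1/3 ]
r2 -> r2 − r3
  [ 1  0  -1  0  |    0 ]
  [ 0  1   0  0  |    2 ]
  [ 0  0   1  0  |   -2 ]
  [ 0  0   0  1  |  1/3 ]
r1 -> r1 + r3
  [ 1  0  0  0  |   -2 ]
  [ 0  1  0  0  |    2 ]
  [ 0  0  1  0  |   -2 ]
  [ 0  0  0  1  |  1/3 ]
Reading off the last column: p = -2, q = 2, r = -2, s = 1/3.

(-2, 2, -2, 1/3)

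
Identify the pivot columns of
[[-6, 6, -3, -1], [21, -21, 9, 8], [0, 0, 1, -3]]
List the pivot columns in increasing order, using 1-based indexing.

1, 3

ρ1 := -1/6·ρ1
  [  1   -1  1/2  1/6 ]
  [ 21  -21    9    8 ]
  [  0    0    1   -3 ]
ρ2 := ρ2 − 21·ρ1
  [ 1  -1   1/2  1/6 ]
  [ 0   0  -3/2  9/2 ]
  [ 0   0     1   -3 ]
ρ2 := -2/3·ρ2
  [ 1  -1  1/2  1/6 ]
  [ 0   0    1   -3 ]
  [ 0   0    1   -3 ]
ρ3 := ρ3 − ρ2
  [ 1  -1  1/2  1/6 ]
  [ 0   0    1   -3 ]
  [ 0   0    0    0 ]
ρ1 := ρ1 − 1/2·ρ2
  [ 1  -1  0  5/3 ]
  [ 0   0  1   -3 ]
  [ 0   0  0    0 ]
Pivot columns are the columns containing a leading 1.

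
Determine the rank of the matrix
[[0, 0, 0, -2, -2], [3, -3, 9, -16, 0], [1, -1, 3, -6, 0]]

r1 <-> r2
  [ 3  -3  9  -16   0 ]
  [ 0   0  0   -2  -2 ]
  [ 1  -1  3   -6   0 ]
r1 → 1/3·r1
  [ 1  -1  3  -16/3   0 ]
  [ 0   0  0     -2  -2 ]
  [ 1  -1  3     -6   0 ]
r3 → r3 − r1
  [ 1  -1  3  -16/3   0 ]
  [ 0   0  0     -2  -2 ]
  [ 0   0  0   -2/3   0 ]
r2 → -1/2·r2
  [ 1  -1  3  -16/3  0 ]
  [ 0   0  0      1  1 ]
  [ 0   0  0   -2/3  0 ]
r3 → r3 + 2/3·r2
  [ 1  -1  3  -16/3    0 ]
  [ 0   0  0      1    1 ]
  [ 0   0  0      0  2/3 ]
r3 → 3/2·r3
  [ 1  -1  3  -16/3  0 ]
  [ 0   0  0      1  1 ]
  [ 0   0  0      0  1 ]
r2 → r2 − r3
  [ 1  -1  3  -16/3  0 ]
  [ 0   0  0      1  0 ]
  [ 0   0  0      0  1 ]
r1 → r1 + 16/3·r2
  [ 1  -1  3  0  0 ]
  [ 0   0  0  1  0 ]
  [ 0   0  0  0  1 ]
The reduced form has 3 nonzero rows.

rank = 3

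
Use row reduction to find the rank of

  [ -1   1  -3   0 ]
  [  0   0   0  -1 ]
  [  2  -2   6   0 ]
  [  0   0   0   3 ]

rank = 2

Multiply r1 by -1.
  [ 1  -1  3   0 ]
  [ 0   0  0  -1 ]
  [ 2  -2  6   0 ]
  [ 0   0  0   3 ]
Subtract 2 times r1 from r3.
  [ 1  -1  3   0 ]
  [ 0   0  0  -1 ]
  [ 0   0  0   0 ]
  [ 0   0  0   3 ]
Multiply r2 by -1.
  [ 1  -1  3  0 ]
  [ 0   0  0  1 ]
  [ 0   0  0  0 ]
  [ 0   0  0  3 ]
Subtract 3 times r2 from r4.
  [ 1  -1  3  0 ]
  [ 0   0  0  1 ]
  [ 0   0  0  0 ]
  [ 0   0  0  0 ]
The reduced form has 2 nonzero rows.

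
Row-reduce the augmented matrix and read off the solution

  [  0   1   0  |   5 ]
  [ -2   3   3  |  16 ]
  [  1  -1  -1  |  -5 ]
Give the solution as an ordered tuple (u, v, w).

r1 ↔ r2
  [ -2   3   3  |  16 ]
  [  0   1   0  |   5 ]
  [  1  -1  -1  |  -5 ]
r1 → -1/2·r1
  [ 1  -3/2  -3/2  |  -8 ]
  [ 0     1     0  |   5 ]
  [ 1    -1    -1  |  -5 ]
r3 → r3 − r1
  [ 1  -3/2  -3/2  |  -8 ]
  [ 0     1     0  |   5 ]
  [ 0   1/2   1/2  |   3 ]
r3 → r3 − 1/2·r2
  [ 1  -3/2  -3/2  |   -8 ]
  [ 0     1     0  |    5 ]
  [ 0     0   1/2  |  1/2 ]
r3 → 2·r3
  [ 1  -3/2  -3/2  |  -8 ]
  [ 0     1     0  |   5 ]
  [ 0     0     1  |   1 ]
r1 → r1 + 3/2·r3
  [ 1  -3/2  0  |  -13/2 ]
  [ 0     1  0  |      5 ]
  [ 0     0  1  |      1 ]
r1 → r1 + 3/2·r2
  [ 1  0  0  |  1 ]
  [ 0  1  0  |  5 ]
  [ 0  0  1  |  1 ]
Reading off the last column: u = 1, v = 5, w = 1.

(1, 5, 1)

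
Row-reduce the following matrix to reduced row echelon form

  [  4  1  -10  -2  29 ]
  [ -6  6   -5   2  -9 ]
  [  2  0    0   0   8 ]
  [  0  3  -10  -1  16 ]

[[1, 0, 0, 0, 4], [0, 1, 0, 0, 1], [0, 0, 1, 0, -7/5], [0, 0, 0, 1, 1]]

R1 -> 1/4·R1
R2 -> R2 + 6·R1
R3 -> R3 − 2·R1
R2 -> 2/15·R2
R3 -> R3 + 1/2·R2
R4 -> R4 − 3·R2
R3 -> 3/11·R3
R4 -> R4 + 2·R3
R4 -> -11·R4
R3 -> R3 − 14/55·R4
R2 -> R2 + 2/15·R4
R1 -> R1 + 1/2·R4
R2 -> R2 + 8/3·R3
R1 -> R1 + 5/2·R3
R1 -> R1 − 1/4·R2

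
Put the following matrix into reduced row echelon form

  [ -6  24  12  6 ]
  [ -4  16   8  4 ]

[[1, -4, -2, -1], [0, 0, 0, 0]]

Multiply r1 by -1/6.
  [  1  -4  -2  -1 ]
  [ -4  16   8   4 ]
Add 4 times r1 to r2.
  [ 1  -4  -2  -1 ]
  [ 0   0   0   0 ]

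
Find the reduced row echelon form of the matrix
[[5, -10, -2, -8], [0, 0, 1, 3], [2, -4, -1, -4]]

r1 := 1/5·r1
  [ 1  -2  -2/5  -8/5 ]
  [ 0   0     1     3 ]
  [ 2  -4    -1    -4 ]
r3 := r3 − 2·r1
  [ 1  -2  -2/5  -8/5 ]
  [ 0   0     1     3 ]
  [ 0   0  -1/5  -4/5 ]
r3 := r3 + 1/5·r2
  [ 1  -2  -2/5  -8/5 ]
  [ 0   0     1     3 ]
  [ 0   0     0  -1/5 ]
r3 := -5·r3
  [ 1  -2  -2/5  -8/5 ]
  [ 0   0     1     3 ]
  [ 0   0     0     1 ]
r2 := r2 − 3·r3
  [ 1  -2  -2/5  -8/5 ]
  [ 0   0     1     0 ]
  [ 0   0     0     1 ]
r1 := r1 + 8/5·r3
  [ 1  -2  -2/5  0 ]
  [ 0   0     1  0 ]
  [ 0   0     0  1 ]
r1 := r1 + 2/5·r2
  [ 1  -2  0  0 ]
  [ 0   0  1  0 ]
  [ 0   0  0  1 ]

[[1, -2, 0, 0], [0, 0, 1, 0], [0, 0, 0, 1]]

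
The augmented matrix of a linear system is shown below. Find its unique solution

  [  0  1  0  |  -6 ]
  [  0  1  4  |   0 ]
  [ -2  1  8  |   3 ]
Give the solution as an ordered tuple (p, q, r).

(3/2, -6, 3/2)

R1 <-> R3
R1 -> -1/2·R1
R3 -> R3 − R2
R3 -> -1/4·R3
R2 -> R2 − 4·R3
R1 -> R1 + 4·R3
R1 -> R1 + 1/2·R2
Reading off the last column: p = 3/2, q = -6, r = 3/2.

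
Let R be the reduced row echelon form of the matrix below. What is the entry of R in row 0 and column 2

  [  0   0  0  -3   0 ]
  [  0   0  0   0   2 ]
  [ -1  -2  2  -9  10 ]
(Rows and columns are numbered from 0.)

R1 ↔ R3
  [ -1  -2  2  -9  10 ]
  [  0   0  0   0   2 ]
  [  0   0  0  -3   0 ]
R1 ← -1·R1
  [ 1  2  -2   9  -10 ]
  [ 0  0   0   0    2 ]
  [ 0  0   0  -3    0 ]
R2 ↔ R3
  [ 1  2  -2   9  -10 ]
  [ 0  0   0  -3    0 ]
  [ 0  0   0   0    2 ]
R2 ← -1/3·R2
  [ 1  2  -2  9  -10 ]
  [ 0  0   0  1    0 ]
  [ 0  0   0  0    2 ]
R3 ← 1/2·R3
  [ 1  2  -2  9  -10 ]
  [ 0  0   0  1    0 ]
  [ 0  0   0  0    1 ]
R1 ← R1 + 10·R3
  [ 1  2  -2  9  0 ]
  [ 0  0   0  1  0 ]
  [ 0  0   0  0  1 ]
R1 ← R1 − 9·R2
  [ 1  2  -2  0  0 ]
  [ 0  0   0  1  0 ]
  [ 0  0   0  0  1 ]

-2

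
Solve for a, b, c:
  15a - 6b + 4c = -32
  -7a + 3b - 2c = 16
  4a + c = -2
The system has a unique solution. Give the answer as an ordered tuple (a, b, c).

Form the augmented matrix and row-reduce:
  [ 15  -6   4  |  -32 ]
  [ -7   3  -2  |   16 ]
  [  4   0   1  |   -2 ]
Multiply R1 by 1/15.
  [  1  -2/5  4/15  |  -32/15 ]
  [ -7     3    -2  |      16 ]
  [  4     0     1  |      -2 ]
Add 7 times R1 to R2.
  [ 1  -2/5   4/15  |  -32/15 ]
  [ 0   1/5  -2/15  |   16/15 ]
  [ 4     0      1  |      -2 ]
Subtract 4 times R1 from R3.
  [ 1  -2/5   4/15  |  -32/15 ]
  [ 0   1/5  -2/15  |   16/15 ]
  [ 0   8/5  -1/15  |   98/15 ]
Multiply R2 by 5.
  [ 1  -2/5   4/15  |  -32/15 ]
  [ 0     1   -2/3  |    16/3 ]
  [ 0   8/5  -1/15  |   98/15 ]
Subtract 8/5 times R2 from R3.
  [ 1  -2/5  4/15  |  -32/15 ]
  [ 0     1  -2/3  |    16/3 ]
  [ 0     0     1  |      -2 ]
Add 2/3 times R3 to R2.
  [ 1  -2/5  4/15  |  -32/15 ]
  [ 0     1     0  |       4 ]
  [ 0     0     1  |      -2 ]
Subtract 4/15 times R3 from R1.
  [ 1  -2/5  0  |  -8/5 ]
  [ 0     1  0  |     4 ]
  [ 0     0  1  |    -2 ]
Add 2/5 times R2 to R1.
  [ 1  0  0  |   0 ]
  [ 0  1  0  |   4 ]
  [ 0  0  1  |  -2 ]
Reading off the last column: a = 0, b = 4, c = -2.

(0, 4, -2)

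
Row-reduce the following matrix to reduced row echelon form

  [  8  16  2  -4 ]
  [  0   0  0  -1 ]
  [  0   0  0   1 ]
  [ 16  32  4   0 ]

[[1, 2, 1/4, 0], [0, 0, 0, 1], [0, 0, 0, 0], [0, 0, 0, 0]]

R1 → 1/8·R1
  [  1   2  1/4  -1/2 ]
  [  0   0    0    -1 ]
  [  0   0    0     1 ]
  [ 16  32    4     0 ]
R4 → R4 − 16·R1
  [ 1  2  1/4  -1/2 ]
  [ 0  0    0    -1 ]
  [ 0  0    0     1 ]
  [ 0  0    0     8 ]
R2 → -1·R2
  [ 1  2  1/4  -1/2 ]
  [ 0  0    0     1 ]
  [ 0  0    0     1 ]
  [ 0  0    0     8 ]
R3 → R3 − R2
  [ 1  2  1/4  -1/2 ]
  [ 0  0    0     1 ]
  [ 0  0    0     0 ]
  [ 0  0    0     8 ]
R4 → R4 − 8·R2
  [ 1  2  1/4  -1/2 ]
  [ 0  0    0     1 ]
  [ 0  0    0     0 ]
  [ 0  0    0     0 ]
R1 → R1 + 1/2·R2
  [ 1  2  1/4  0 ]
  [ 0  0    0  1 ]
  [ 0  0    0  0 ]
  [ 0  0    0  0 ]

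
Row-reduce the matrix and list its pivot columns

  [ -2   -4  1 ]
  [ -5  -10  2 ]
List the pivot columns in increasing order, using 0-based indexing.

ρ1 ← -1/2·ρ1
  [  1    2  -1/2 ]
  [ -5  -10     2 ]
ρ2 ← ρ2 + 5·ρ1
  [ 1  2  -1/2 ]
  [ 0  0  -1/2 ]
ρ2 ← -2·ρ2
  [ 1  2  -1/2 ]
  [ 0  0     1 ]
ρ1 ← ρ1 + 1/2·ρ2
  [ 1  2  0 ]
  [ 0  0  1 ]
Pivot columns are the columns containing a leading 1.

0, 2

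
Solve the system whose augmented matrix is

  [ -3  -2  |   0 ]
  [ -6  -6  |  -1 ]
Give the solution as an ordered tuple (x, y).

(-1/3, 1/2)

Multiply R1 by -1/3.
  [  1  2/3  |   0 ]
  [ -6   -6  |  -1 ]
Add 6 times R1 to R2.
  [ 1  2/3  |   0 ]
  [ 0   -2  |  -1 ]
Multiply R2 by -1/2.
  [ 1  2/3  |    0 ]
  [ 0    1  |  1/2 ]
Subtract 2/3 times R2 from R1.
  [ 1  0  |  -1/3 ]
  [ 0  1  |   1/2 ]
Reading off the last column: x = -1/3, y = 1/2.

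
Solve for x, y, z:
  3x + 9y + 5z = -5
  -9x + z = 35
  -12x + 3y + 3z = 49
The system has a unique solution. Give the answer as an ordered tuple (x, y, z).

(-4, 4/3, -1)

Form the augmented matrix and row-reduce:
  [   3  9  5  |  -5 ]
  [  -9  0  1  |  35 ]
  [ -12  3  3  |  49 ]
r1 ← 1/3·r1
  [   1  3  5/3  |  -5/3 ]
  [  -9  0    1  |    35 ]
  [ -12  3    3  |    49 ]
r2 ← r2 + 9·r1
  [   1   3  5/3  |  -5/3 ]
  [   0  27   16  |    20 ]
  [ -12   3    3  |    49 ]
r3 ← r3 + 12·r1
  [ 1   3  5/3  |  -5/3 ]
  [ 0  27   16  |    20 ]
  [ 0  39   23  |    29 ]
r2 ← 1/27·r2
  [ 1   3    5/3  |   -5/3 ]
  [ 0   1  16/27  |  20/27 ]
  [ 0  39     23  |     29 ]
r3 ← r3 − 39·r2
  [ 1  3    5/3  |   -5/3 ]
  [ 0  1  16/27  |  20/27 ]
  [ 0  0   -1/9  |    1/9 ]
r3 ← -9·r3
  [ 1  3    5/3  |   -5/3 ]
  [ 0  1  16/27  |  20/27 ]
  [ 0  0      1  |     -1 ]
r2 ← r2 − 16/27·r3
  [ 1  3  5/3  |  -5/3 ]
  [ 0  1    0  |   4/3 ]
  [ 0  0    1  |    -1 ]
r1 ← r1 − 5/3·r3
  [ 1  3  0  |    0 ]
  [ 0  1  0  |  4/3 ]
  [ 0  0  1  |   -1 ]
r1 ← r1 − 3·r2
  [ 1  0  0  |   -4 ]
  [ 0  1  0  |  4/3 ]
  [ 0  0  1  |   -1 ]
Reading off the last column: x = -4, y = 4/3, z = -1.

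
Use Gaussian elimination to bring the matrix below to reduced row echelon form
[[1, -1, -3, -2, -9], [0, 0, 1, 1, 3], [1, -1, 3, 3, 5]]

[[1, -1, 0, 0, -4], [0, 0, 1, 0, -1], [0, 0, 0, 1, 4]]

Subtract R1 from R3.
  [ 1  -1  -3  -2  -9 ]
  [ 0   0   1   1   3 ]
  [ 0   0   6   5  14 ]
Subtract 6 times R2 from R3.
  [ 1  -1  -3  -2  -9 ]
  [ 0   0   1   1   3 ]
  [ 0   0   0  -1  -4 ]
Multiply R3 by -1.
  [ 1  -1  -3  -2  -9 ]
  [ 0   0   1   1   3 ]
  [ 0   0   0   1   4 ]
Subtract R3 from R2.
  [ 1  -1  -3  -2  -9 ]
  [ 0   0   1   0  -1 ]
  [ 0   0   0   1   4 ]
Add 2 times R3 to R1.
  [ 1  -1  -3  0  -1 ]
  [ 0   0   1  0  -1 ]
  [ 0   0   0  1   4 ]
Add 3 times R2 to R1.
  [ 1  -1  0  0  -4 ]
  [ 0   0  1  0  -1 ]
  [ 0   0  0  1   4 ]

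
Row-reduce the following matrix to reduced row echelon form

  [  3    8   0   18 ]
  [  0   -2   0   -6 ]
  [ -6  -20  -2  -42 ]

r1 ← 1/3·r1
  [  1  8/3   0    6 ]
  [  0   -2   0   -6 ]
  [ -6  -20  -2  -42 ]
r3 ← r3 + 6·r1
  [ 1  8/3   0   6 ]
  [ 0   -2   0  -6 ]
  [ 0   -4  -2  -6 ]
r2 ← -1/2·r2
  [ 1  8/3   0   6 ]
  [ 0    1   0   3 ]
  [ 0   -4  -2  -6 ]
r3 ← r3 + 4·r2
  [ 1  8/3   0  6 ]
  [ 0    1   0  3 ]
  [ 0    0  -2  6 ]
r3 ← -1/2·r3
  [ 1  8/3  0   6 ]
  [ 0    1  0   3 ]
  [ 0    0  1  -3 ]
r1 ← r1 − 8/3·r2
  [ 1  0  0  -2 ]
  [ 0  1  0   3 ]
  [ 0  0  1  -3 ]

[[1, 0, 0, -2], [0, 1, 0, 3], [0, 0, 1, -3]]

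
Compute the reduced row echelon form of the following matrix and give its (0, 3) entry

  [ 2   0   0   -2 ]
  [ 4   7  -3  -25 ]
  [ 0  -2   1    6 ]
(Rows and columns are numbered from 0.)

Multiply R1 by 1/2.
  [ 1   0   0   -1 ]
  [ 4   7  -3  -25 ]
  [ 0  -2   1    6 ]
Subtract 4 times R1 from R2.
  [ 1   0   0   -1 ]
  [ 0   7  -3  -21 ]
  [ 0  -2   1    6 ]
Multiply R2 by 1/7.
  [ 1   0     0  -1 ]
  [ 0   1  -3/7  -3 ]
  [ 0  -2     1   6 ]
Add 2 times R2 to R3.
  [ 1  0     0  -1 ]
  [ 0  1  -3/7  -3 ]
  [ 0  0   1/7   0 ]
Multiply R3 by 7.
  [ 1  0     0  -1 ]
  [ 0  1  -3/7  -3 ]
  [ 0  0     1   0 ]
Add 3/7 times R3 to R2.
  [ 1  0  0  -1 ]
  [ 0  1  0  -3 ]
  [ 0  0  1   0 ]

-1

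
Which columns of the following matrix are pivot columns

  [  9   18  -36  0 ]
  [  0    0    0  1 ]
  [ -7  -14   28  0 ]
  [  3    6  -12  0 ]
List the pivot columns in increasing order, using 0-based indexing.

0, 3

R1 -> 1/9·R1
  [  1    2   -4  0 ]
  [  0    0    0  1 ]
  [ -7  -14   28  0 ]
  [  3    6  -12  0 ]
R3 -> R3 + 7·R1
  [ 1  2   -4  0 ]
  [ 0  0    0  1 ]
  [ 0  0    0  0 ]
  [ 3  6  -12  0 ]
R4 -> R4 − 3·R1
  [ 1  2  -4  0 ]
  [ 0  0   0  1 ]
  [ 0  0   0  0 ]
  [ 0  0   0  0 ]
Pivot columns are the columns containing a leading 1.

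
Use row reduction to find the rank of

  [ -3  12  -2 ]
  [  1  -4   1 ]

Multiply R1 by -1/3.
  [ 1  -4  2/3 ]
  [ 1  -4    1 ]
Subtract R1 from R2.
  [ 1  -4  2/3 ]
  [ 0   0  1/3 ]
Multiply R2 by 3.
  [ 1  -4  2/3 ]
  [ 0   0    1 ]
Subtract 2/3 times R2 from R1.
  [ 1  -4  0 ]
  [ 0   0  1 ]
The reduced form has 2 nonzero rows.

rank = 2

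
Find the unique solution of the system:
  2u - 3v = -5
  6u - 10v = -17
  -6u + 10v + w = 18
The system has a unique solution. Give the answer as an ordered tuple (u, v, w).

(1/2, 2, 1)

Form the augmented matrix and row-reduce:
  [  2   -3  0  |   -5 ]
  [  6  -10  0  |  -17 ]
  [ -6   10  1  |   18 ]
r1 -> 1/2·r1
  [  1  -3/2  0  |  -5/2 ]
  [  6   -10  0  |   -17 ]
  [ -6    10  1  |    18 ]
r2 -> r2 − 6·r1
  [  1  -3/2  0  |  -5/2 ]
  [  0    -1  0  |    -2 ]
  [ -6    10  1  |    18 ]
r3 -> r3 + 6·r1
  [ 1  -3/2  0  |  -5/2 ]
  [ 0    -1  0  |    -2 ]
  [ 0     1  1  |     3 ]
r2 -> -1·r2
  [ 1  -3/2  0  |  -5/2 ]
  [ 0     1  0  |     2 ]
  [ 0     1  1  |     3 ]
r3 -> r3 − r2
  [ 1  -3/2  0  |  -5/2 ]
  [ 0     1  0  |     2 ]
  [ 0     0  1  |     1 ]
r1 -> r1 + 3/2·r2
  [ 1  0  0  |  1/2 ]
  [ 0  1  0  |    2 ]
  [ 0  0  1  |    1 ]
Reading off the last column: u = 1/2, v = 2, w = 1.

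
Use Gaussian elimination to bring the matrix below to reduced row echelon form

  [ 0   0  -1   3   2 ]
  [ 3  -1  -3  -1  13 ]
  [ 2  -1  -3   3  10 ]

R1 ↔ R2
  [ 3  -1  -3  -1  13 ]
  [ 0   0  -1   3   2 ]
  [ 2  -1  -3   3  10 ]
R1 := 1/3·R1
  [ 1  -1/3  -1  -1/3  13/3 ]
  [ 0     0  -1     3     2 ]
  [ 2    -1  -3     3    10 ]
R3 := R3 − 2·R1
  [ 1  -1/3  -1  -1/3  13/3 ]
  [ 0     0  -1     3     2 ]
  [ 0  -1/3  -1  11/3   4/3 ]
R2 ↔ R3
  [ 1  -1/3  -1  -1/3  13/3 ]
  [ 0  -1/3  -1  11/3   4/3 ]
  [ 0     0  -1     3     2 ]
R2 := -3·R2
  [ 1  -1/3  -1  -1/3  13/3 ]
  [ 0     1   3   -11    -4 ]
  [ 0     0  -1     3     2 ]
R3 := -1·R3
  [ 1  -1/3  -1  -1/3  13/3 ]
  [ 0     1   3   -11    -4 ]
  [ 0     0   1    -3    -2 ]
R2 := R2 − 3·R3
  [ 1  -1/3  -1  -1/3  13/3 ]
  [ 0     1   0    -2     2 ]
  [ 0     0   1    -3    -2 ]
R1 := R1 + R3
  [ 1  -1/3  0  -10/3  7/3 ]
  [ 0     1  0     -2    2 ]
  [ 0     0  1     -3   -2 ]
R1 := R1 + 1/3·R2
  [ 1  0  0  -4   3 ]
  [ 0  1  0  -2   2 ]
  [ 0  0  1  -3  -2 ]

[[1, 0, 0, -4, 3], [0, 1, 0, -2, 2], [0, 0, 1, -3, -2]]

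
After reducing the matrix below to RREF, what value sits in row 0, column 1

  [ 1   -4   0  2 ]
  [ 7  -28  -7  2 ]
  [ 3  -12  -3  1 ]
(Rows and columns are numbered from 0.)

-4

R2 := R2 − 7·R1
  [ 1   -4   0    2 ]
  [ 0    0  -7  -12 ]
  [ 3  -12  -3    1 ]
R3 := R3 − 3·R1
  [ 1  -4   0    2 ]
  [ 0   0  -7  -12 ]
  [ 0   0  -3   -5 ]
R2 := -1/7·R2
  [ 1  -4   0     2 ]
  [ 0   0   1  12/7 ]
  [ 0   0  -3    -5 ]
R3 := R3 + 3·R2
  [ 1  -4  0     2 ]
  [ 0   0  1  12/7 ]
  [ 0   0  0   1/7 ]
R3 := 7·R3
  [ 1  -4  0     2 ]
  [ 0   0  1  12/7 ]
  [ 0   0  0     1 ]
R2 := R2 − 12/7·R3
  [ 1  -4  0  2 ]
  [ 0   0  1  0 ]
  [ 0   0  0  1 ]
R1 := R1 − 2·R3
  [ 1  -4  0  0 ]
  [ 0   0  1  0 ]
  [ 0   0  0  1 ]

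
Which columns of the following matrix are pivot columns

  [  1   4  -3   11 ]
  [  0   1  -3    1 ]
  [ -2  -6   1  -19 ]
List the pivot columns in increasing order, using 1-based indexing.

R3 → R3 + 2·R1
  [ 1  4  -3  11 ]
  [ 0  1  -3   1 ]
  [ 0  2  -5   3 ]
R3 → R3 − 2·R2
  [ 1  4  -3  11 ]
  [ 0  1  -3   1 ]
  [ 0  0   1   1 ]
R2 → R2 + 3·R3
  [ 1  4  -3  11 ]
  [ 0  1   0   4 ]
  [ 0  0   1   1 ]
R1 → R1 + 3·R3
  [ 1  4  0  14 ]
  [ 0  1  0   4 ]
  [ 0  0  1   1 ]
R1 → R1 − 4·R2
  [ 1  0  0  -2 ]
  [ 0  1  0   4 ]
  [ 0  0  1   1 ]
Pivot columns are the columns containing a leading 1.

1, 2, 3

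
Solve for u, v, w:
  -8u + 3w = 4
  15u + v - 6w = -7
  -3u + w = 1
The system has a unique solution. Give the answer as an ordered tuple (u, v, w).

Form the augmented matrix and row-reduce:
  [ -8  0   3  |   4 ]
  [ 15  1  -6  |  -7 ]
  [ -3  0   1  |   1 ]
R1 := -1/8·R1
  [  1  0  -3/8  |  -1/2 ]
  [ 15  1    -6  |    -7 ]
  [ -3  0     1  |     1 ]
R2 := R2 − 15·R1
  [  1  0  -3/8  |  -1/2 ]
  [  0  1  -3/8  |   1/2 ]
  [ -3  0     1  |     1 ]
R3 := R3 + 3·R1
  [ 1  0  -3/8  |  -1/2 ]
  [ 0  1  -3/8  |   1/2 ]
  [ 0  0  -1/8  |  -1/2 ]
R3 := -8·R3
  [ 1  0  -3/8  |  -1/2 ]
  [ 0  1  -3/8  |   1/2 ]
  [ 0  0     1  |     4 ]
R2 := R2 + 3/8·R3
  [ 1  0  -3/8  |  -1/2 ]
  [ 0  1     0  |     2 ]
  [ 0  0     1  |     4 ]
R1 := R1 + 3/8·R3
  [ 1  0  0  |  1 ]
  [ 0  1  0  |  2 ]
  [ 0  0  1  |  4 ]
Reading off the last column: u = 1, v = 2, w = 4.

(1, 2, 4)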